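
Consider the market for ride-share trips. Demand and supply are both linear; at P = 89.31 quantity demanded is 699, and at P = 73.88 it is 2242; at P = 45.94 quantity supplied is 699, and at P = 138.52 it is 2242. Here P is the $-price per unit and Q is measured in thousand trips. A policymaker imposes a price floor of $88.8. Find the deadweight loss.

$11314.57 thousand

Demand slope = (73.88 − 89.31)/(2242 − 699) = −0.01, so P = 96.3 − 0.01Q.
Supply slope = (138.52 − 45.94)/(2242 − 699) = 0.06, so P = 4 + 0.06Q.
Competitive equilibrium: 96.3 − 0.01Q = 4 + 0.06Q → Q* = 1318.5714, P* = 83.1143.
At the floor P = 88.8, quantity demanded = (96.3 − 88.8)/0.01 = 750.
Sellers' marginal cost at Q' = 750: 4 + 0.06·750 = 49.
ΔQ = 1318.5714 − 750 = 568.5714; wedge = 88.8 − 49 = 39.8.
The triangle = ½ × 568.5714 × 39.8 = $11314.57 thousand.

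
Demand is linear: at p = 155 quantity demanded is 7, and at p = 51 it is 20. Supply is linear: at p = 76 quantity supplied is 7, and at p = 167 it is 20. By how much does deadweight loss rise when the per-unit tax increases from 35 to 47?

32.80

Demand slope = (51 − 155)/(20 − 7) = −8, so p = 211 − 8q.
Supply slope = (167 − 76)/(20 − 7) = 7, so p = 27 + 7q.
Competitive equilibrium: 211 − 8q = 27 + 7q → q* = 12.2667, p* = 112.8667.
For a per-unit tax t: Δq = t/15, so DWL = ½·t·(t/15) = t²/30.
At t = 35: DWL = 40.833. At t = 47: DWL = 73.633.
Increase = 73.633 − 40.833 = 32.80.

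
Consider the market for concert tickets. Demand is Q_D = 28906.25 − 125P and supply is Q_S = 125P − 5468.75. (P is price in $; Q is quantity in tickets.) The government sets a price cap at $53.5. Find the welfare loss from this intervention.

In inverse form: demand P = 231.25 − 0.008Q, supply P = 43.75 + 0.008Q.
Competitive equilibrium: 231.25 − 0.008Q = 43.75 + 0.008Q → Q* = 11718.75, P* = 137.5.
At the ceiling P = 53.5, quantity supplied = (53.5 − 43.75)/0.008 = 1218.75.
Willingness to pay at Q' = 1218.75: 231.25 − 0.008·1218.75 = 221.5.
ΔQ = 11718.75 − 1218.75 = 10500; wedge = 221.5 − 53.5 = 168.
DWL = ½ × 10500 × 168 = $882000.

$882000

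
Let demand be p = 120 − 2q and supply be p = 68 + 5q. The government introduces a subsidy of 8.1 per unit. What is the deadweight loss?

4.69

Competitive equilibrium: 120 − 2q = 68 + 5q → q* = 7.4286, p* = 105.1429.
The subsidy lowers effective supply by 8.1: p = 59.9 + 5q.
New quantity: 120 − 2q = 59.9 + 5q → q' = 8.5857.
Overproduction Δq = 8.5857 − 7.4286 = 1.1571; wedge = subsidy = 8.1.
Deadweight loss = ½ × 1.1571 × 8.1 = 4.69.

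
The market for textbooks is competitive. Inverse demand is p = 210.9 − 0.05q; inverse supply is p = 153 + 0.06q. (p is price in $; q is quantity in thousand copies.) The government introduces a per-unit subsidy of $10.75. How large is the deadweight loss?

Competitive equilibrium: 210.9 − 0.05q = 153 + 0.06q → q* = 526.3636, p* = 184.5818.
The subsidy lowers effective supply by 10.75: p = 142.25 + 0.06q.
New quantity: 210.9 − 0.05q = 142.25 + 0.06q → q' = 624.0909.
Overproduction Δq = 624.0909 − 526.3636 = 97.7273; wedge = subsidy = 10.75.
The triangle = ½ × 97.7273 × 10.75 = $525.28 thousand.

$525.28 thousand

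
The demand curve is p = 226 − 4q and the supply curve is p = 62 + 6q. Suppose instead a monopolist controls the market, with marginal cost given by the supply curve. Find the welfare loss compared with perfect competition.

Competitive equilibrium: 226 − 4q = 62 + 6q → q* = 16.4, p* = 160.4.
Marginal revenue: MR = 226 − 8q. Set MR = MC: 226 − 8q = 62 + 6q → q_m = 11.7143.
Price p_m = 226 − 4·11.7143 = 179.1428; MC(q_m) = 62 + 6·11.7143 = 132.2858.
Competitive q* = 16.4, so Δq = 4.6857; wedge = 179.1428 − 132.2858 = 46.857.
Deadweight loss = ½ × 4.6857 × 46.857 = 109.78.

109.78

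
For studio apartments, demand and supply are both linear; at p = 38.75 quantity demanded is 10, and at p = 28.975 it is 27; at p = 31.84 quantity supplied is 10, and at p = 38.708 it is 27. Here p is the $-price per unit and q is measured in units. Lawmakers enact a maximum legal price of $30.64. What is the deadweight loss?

$49.23

Demand slope = (28.975 − 38.75)/(27 − 10) = −0.575, so p = 44.5 − 0.575q.
Supply slope = (38.708 − 31.84)/(27 − 10) = 0.404, so p = 27.8 + 0.404q.
Competitive equilibrium: 44.5 − 0.575q = 27.8 + 0.404q → q* = 17.0582, p* = 34.6915.
At the ceiling p = 30.64, quantity supplied = (30.64 − 27.8)/0.404 = 7.0297.
Willingness to pay at q' = 7.0297: 44.5 − 0.575·7.0297 = 40.4579.
Δq = 17.0582 − 7.0297 = 10.0285; wedge = 40.4579 − 30.64 = 9.8179.
The triangle = ½ × 10.0285 × 9.8179 = $49.23.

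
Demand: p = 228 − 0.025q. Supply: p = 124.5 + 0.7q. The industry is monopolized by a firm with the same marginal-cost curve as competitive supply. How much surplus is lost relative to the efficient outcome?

8.21

Competitive equilibrium: 228 − 0.025q = 124.5 + 0.7q → q* = 142.7586, p* = 224.431.
Marginal revenue: MR = 228 − 0.05q. Set MR = MC: 228 − 0.05q = 124.5 + 0.7q → q_m = 138.
Price p_m = 228 − 0.025·138 = 224.55; MC(q_m) = 124.5 + 0.7·138 = 221.1.
Competitive q* = 142.7586, so Δq = 4.7586; wedge = 224.55 − 221.1 = 3.45.
Welfare loss = ½ × 4.7586 × 3.45 = 8.21.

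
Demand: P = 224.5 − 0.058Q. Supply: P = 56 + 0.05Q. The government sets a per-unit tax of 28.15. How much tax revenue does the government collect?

36581.97

Competitive equilibrium: 224.5 − 0.058Q = 56 + 0.05Q → Q* = 1560.1852, P* = 134.0093.
With the tax, the buyer price exceeds the seller price by 28.15: (224.5 − 0.058Q) − (56 + 0.05Q) = 28.15 → Q' = 1299.537.
Tax revenue = 28.15 × 1299.537 = 36581.97.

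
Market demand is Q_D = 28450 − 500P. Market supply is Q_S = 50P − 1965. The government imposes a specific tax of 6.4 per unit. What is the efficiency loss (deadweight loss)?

930.91

In inverse form: demand P = 56.9 − 0.002Q, supply P = 39.3 + 0.02Q.
Competitive equilibrium: 56.9 − 0.002Q = 39.3 + 0.02Q → Q* = 800, P* = 55.3.
With the tax, the buyer price exceeds the seller price by 6.4: (56.9 − 0.002Q) − (39.3 + 0.02Q) = 6.4 → Q' = 509.0909.
ΔQ = 800 − 509.0909 = 290.9091; the wedge equals the tax, 6.4.
Welfare loss = ½ × 290.9091 × 6.4 = 930.91.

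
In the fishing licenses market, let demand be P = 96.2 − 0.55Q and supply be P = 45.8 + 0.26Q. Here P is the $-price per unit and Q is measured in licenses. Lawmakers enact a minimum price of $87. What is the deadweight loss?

Competitive equilibrium: 96.2 − 0.55Q = 45.8 + 0.26Q → Q* = 62.22222, P* = 61.97778.
At the floor P = 87, quantity demanded = (96.2 − 87)/0.55 = 16.72727.
Sellers' marginal cost at Q' = 16.72727: 45.8 + 0.26·16.72727 = 50.14909.
ΔQ = 62.22222 − 16.72727 = 45.49495; wedge = 87 − 50.14909 = 36.85091.
Welfare loss = ½ × 45.49495 × 36.85091 = $838.27.

$838.27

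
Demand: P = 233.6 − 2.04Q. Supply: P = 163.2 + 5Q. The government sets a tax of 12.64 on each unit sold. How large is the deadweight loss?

Competitive equilibrium: 233.6 − 2.04Q = 163.2 + 5Q → Q* = 10, P* = 213.2.
With the tax, the buyer price exceeds the seller price by 12.64: (233.6 − 2.04Q) − (163.2 + 5Q) = 12.64 → Q' = 8.2045.
ΔQ = 10 − 8.2045 = 1.7955; the wedge equals the tax, 12.64.
Deadweight loss = ½ × 1.7955 × 12.64 = 11.35.

11.35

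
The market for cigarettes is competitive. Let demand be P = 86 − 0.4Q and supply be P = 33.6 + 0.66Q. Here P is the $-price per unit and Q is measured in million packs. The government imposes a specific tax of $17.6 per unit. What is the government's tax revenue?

Competitive equilibrium: 86 − 0.4Q = 33.6 + 0.66Q → Q* = 49.434, P* = 66.2264.
With the tax, the buyer price exceeds the seller price by 17.6: (86 − 0.4Q) − (33.6 + 0.66Q) = 17.6 → Q' = 32.8302.
Tax revenue = 17.6 × 32.8302 = $577.81 million.

$577.81 million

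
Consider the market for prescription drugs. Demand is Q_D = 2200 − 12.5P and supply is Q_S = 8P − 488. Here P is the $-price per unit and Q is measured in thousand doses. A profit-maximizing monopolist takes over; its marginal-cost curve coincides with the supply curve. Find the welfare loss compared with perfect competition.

$2541.57 thousand

In inverse form: demand P = 176 − 0.08Q, supply P = 61 + 0.125Q.
Competitive equilibrium: 176 − 0.08Q = 61 + 0.125Q → Q* = 560.9756, P* = 131.122.
Marginal revenue: MR = 176 − 0.16Q. Set MR = MC: 176 − 0.16Q = 61 + 0.125Q → Q_m = 403.5088.
Price P_m = 176 − 0.08·403.5088 = 143.7193; MC(Q_m) = 61 + 0.125·403.5088 = 111.4386.
Competitive Q* = 560.9756, so ΔQ = 157.4668; wedge = 143.7193 − 111.4386 = 32.2807.
Welfare loss = ½ × 157.4668 × 32.2807 = $2541.57 thousand.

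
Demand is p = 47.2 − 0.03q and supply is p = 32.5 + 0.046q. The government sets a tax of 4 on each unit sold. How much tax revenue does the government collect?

Competitive equilibrium: 47.2 − 0.03q = 32.5 + 0.046q → q* = 193.4211, p* = 41.3974.
With the tax, the buyer price exceeds the seller price by 4: (47.2 − 0.03q) − (32.5 + 0.046q) = 4 → q' = 140.7895.
Tax revenue = 4 × 140.7895 = 563.16.

563.16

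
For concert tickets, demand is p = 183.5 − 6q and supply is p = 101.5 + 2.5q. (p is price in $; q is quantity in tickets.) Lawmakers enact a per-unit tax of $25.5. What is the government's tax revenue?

Competitive equilibrium: 183.5 − 6q = 101.5 + 2.5q → q* = 9.6471, p* = 125.6176.
With the tax, the buyer price exceeds the seller price by 25.5: (183.5 − 6q) − (101.5 + 2.5q) = 25.5 → q' = 6.6471.
Tax revenue = 25.5 × 6.6471 = $169.50.

$169.50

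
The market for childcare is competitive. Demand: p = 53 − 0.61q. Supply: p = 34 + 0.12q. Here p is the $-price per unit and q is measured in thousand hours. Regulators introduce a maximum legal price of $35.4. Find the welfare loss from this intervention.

Competitive equilibrium: 53 − 0.61q = 34 + 0.12q → q* = 26.0274, p* = 37.1233.
At the ceiling p = 35.4, quantity supplied = (35.4 − 34)/0.12 = 11.6667.
Willingness to pay at q' = 11.6667: 53 − 0.61·11.6667 = 45.8833.
Δq = 26.0274 − 11.6667 = 14.3607; wedge = 45.8833 − 35.4 = 10.4833.
Welfare loss = ½ × 14.3607 × 10.4833 = $75.27 thousand.

$75.27 thousand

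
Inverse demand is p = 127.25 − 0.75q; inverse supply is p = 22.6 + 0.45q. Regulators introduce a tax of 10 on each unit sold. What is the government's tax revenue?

Competitive equilibrium: 127.25 − 0.75q = 22.6 + 0.45q → q* = 87.2083, p* = 61.8438.
With the tax, the buyer price exceeds the seller price by 10: (127.25 − 0.75q) − (22.6 + 0.45q) = 10 → q' = 78.875.
Tax revenue = 10 × 78.875 = 788.75.

788.75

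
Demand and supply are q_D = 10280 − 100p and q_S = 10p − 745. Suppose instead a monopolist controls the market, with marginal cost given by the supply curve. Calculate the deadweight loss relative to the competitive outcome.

25.28

In inverse form: demand p = 102.8 − 0.01q, supply p = 74.5 + 0.1q.
Competitive equilibrium: 102.8 − 0.01q = 74.5 + 0.1q → q* = 257.2727, p* = 100.2273.
Marginal revenue: MR = 102.8 − 0.02q. Set MR = MC: 102.8 − 0.02q = 74.5 + 0.1q → q_m = 235.8333.
Price p_m = 102.8 − 0.01·235.8333 = 100.4417; MC(q_m) = 74.5 + 0.1·235.8333 = 98.0833.
Competitive q* = 257.2727, so Δq = 21.4394; wedge = 100.4417 − 98.0833 = 2.3584.
Welfare loss = ½ × 21.4394 × 2.3584 = 25.28.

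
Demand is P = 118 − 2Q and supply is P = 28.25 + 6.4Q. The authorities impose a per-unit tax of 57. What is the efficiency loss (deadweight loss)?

Competitive equilibrium: 118 − 2Q = 28.25 + 6.4Q → Q* = 10.6845, P* = 96.631.
With the tax, the buyer price exceeds the seller price by 57: (118 − 2Q) − (28.25 + 6.4Q) = 57 → Q' = 3.8988.
ΔQ = 10.6845 − 3.8988 = 6.7857; the wedge equals the tax, 57.
DWL = ½ × 6.7857 × 57 = 193.39.

193.39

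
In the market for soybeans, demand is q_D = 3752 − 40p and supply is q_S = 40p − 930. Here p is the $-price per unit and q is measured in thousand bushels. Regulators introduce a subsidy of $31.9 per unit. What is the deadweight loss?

$10176.10 thousand

In inverse form: demand p = 93.8 − 0.025q, supply p = 23.25 + 0.025q.
Competitive equilibrium: 93.8 − 0.025q = 23.25 + 0.025q → q* = 1411, p* = 58.525.
The subsidy lowers effective supply by 31.9: p = 0.025q − 8.65.
New quantity: 93.8 − 0.025q = 0.025q − 8.65 → q' = 2049.
Overproduction Δq = 2049 − 1411 = 638; wedge = subsidy = 31.9.
The triangle = ½ × 638 × 31.9 = $10176.10 thousand.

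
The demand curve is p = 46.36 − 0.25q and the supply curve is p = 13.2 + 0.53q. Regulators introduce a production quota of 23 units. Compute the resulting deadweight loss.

Competitive equilibrium: 46.36 − 0.25q = 13.2 + 0.53q → q* = 42.5128, p* = 35.7318.
At q = 23: demand price = 46.36 − 0.25·23 = 40.61; supply price = 13.2 + 0.53·23 = 25.39.
Δq = 42.5128 − 23 = 19.5128; wedge = 40.61 − 25.39 = 15.22.
Welfare loss = ½ × 19.5128 × 15.22 = 148.49.

148.49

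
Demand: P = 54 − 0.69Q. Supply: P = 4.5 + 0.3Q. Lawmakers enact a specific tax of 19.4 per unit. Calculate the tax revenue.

Competitive equilibrium: 54 − 0.69Q = 4.5 + 0.3Q → Q* = 50, P* = 19.5.
With the tax, the buyer price exceeds the seller price by 19.4: (54 − 0.69Q) − (4.5 + 0.3Q) = 19.4 → Q' = 30.404.
Tax revenue = 19.4 × 30.404 = 589.84.

589.84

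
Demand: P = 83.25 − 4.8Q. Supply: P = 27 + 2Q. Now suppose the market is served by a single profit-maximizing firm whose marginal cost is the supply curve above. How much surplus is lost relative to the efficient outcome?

39.84

Competitive equilibrium: 83.25 − 4.8Q = 27 + 2Q → Q* = 8.2721, P* = 43.5441.
Marginal revenue: MR = 83.25 − 9.6Q. Set MR = MC: 83.25 − 9.6Q = 27 + 2Q → Q_m = 4.8491.
Price P_m = 83.25 − 4.8·4.8491 = 59.9743; MC(Q_m) = 27 + 2·4.8491 = 36.6982.
Competitive Q* = 8.2721, so ΔQ = 3.423; wedge = 59.9743 − 36.6982 = 23.2761.
The triangle = ½ × 3.423 × 23.2761 = 39.84.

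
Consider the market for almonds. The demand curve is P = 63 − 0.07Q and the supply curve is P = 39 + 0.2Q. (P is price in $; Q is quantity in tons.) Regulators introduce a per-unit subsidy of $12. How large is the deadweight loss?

$266.67

Competitive equilibrium: 63 − 0.07Q = 39 + 0.2Q → Q* = 88.8889, P* = 56.7778.
The subsidy lowers effective supply by 12: P = 27 + 0.2Q.
New quantity: 63 − 0.07Q = 27 + 0.2Q → Q' = 133.3333.
Overproduction ΔQ = 133.3333 − 88.8889 = 44.4444; wedge = subsidy = 12.
Welfare loss = ½ × 44.4444 × 12 = $266.67.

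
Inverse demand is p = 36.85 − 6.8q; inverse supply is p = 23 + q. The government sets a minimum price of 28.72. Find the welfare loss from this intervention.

1.31

Competitive equilibrium: 36.85 − 6.8q = 23 + q → q* = 1.7756, p* = 24.7756.
At the floor p = 28.72, quantity demanded = (36.85 − 28.72)/6.8 = 1.1956.
Sellers' marginal cost at q' = 1.1956: 23 + 1·1.1956 = 24.1956.
Δq = 1.7756 − 1.1956 = 0.58; wedge = 28.72 − 24.1956 = 4.5244.
The triangle = ½ × 0.58 × 4.5244 = 1.31.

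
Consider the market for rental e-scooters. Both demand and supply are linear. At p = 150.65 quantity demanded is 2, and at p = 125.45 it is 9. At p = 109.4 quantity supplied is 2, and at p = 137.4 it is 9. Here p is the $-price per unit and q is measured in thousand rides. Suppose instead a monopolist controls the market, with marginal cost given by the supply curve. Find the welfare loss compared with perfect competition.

$21.66 thousand

Demand slope = (125.45 − 150.65)/(9 − 2) = −3.6, so p = 157.85 − 3.6q.
Supply slope = (137.4 − 109.4)/(9 − 2) = 4, so p = 101.4 + 4q.
Competitive equilibrium: 157.85 − 3.6q = 101.4 + 4q → q* = 7.4276, p* = 131.1105.
Marginal revenue: MR = 157.85 − 7.2q. Set MR = MC: 157.85 − 7.2q = 101.4 + 4q → q_m = 5.0402.
Price p_m = 157.85 − 3.6·5.0402 = 139.7053; MC(q_m) = 101.4 + 4·5.0402 = 121.5608.
Competitive q* = 7.4276, so Δq = 2.3874; wedge = 139.7053 − 121.5608 = 18.1445.
Deadweight loss = ½ × 2.3874 × 18.1445 = $21.66 thousand.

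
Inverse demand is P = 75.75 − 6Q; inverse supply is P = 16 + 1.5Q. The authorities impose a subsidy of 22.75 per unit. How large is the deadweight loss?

34.50

Competitive equilibrium: 75.75 − 6Q = 16 + 1.5Q → Q* = 7.9667, P* = 27.95.
The subsidy lowers effective supply by 22.75: P = 1.5Q − 6.75.
New quantity: 75.75 − 6Q = 1.5Q − 6.75 → Q' = 11.
Overproduction ΔQ = 11 − 7.9667 = 3.0333; wedge = subsidy = 22.75.
The triangle = ½ × 3.0333 × 22.75 = 34.50.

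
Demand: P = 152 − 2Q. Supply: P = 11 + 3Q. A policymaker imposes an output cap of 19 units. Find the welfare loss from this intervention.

211.60

Competitive equilibrium: 152 − 2Q = 11 + 3Q → Q* = 28.2, P* = 95.6.
At Q = 19: demand price = 152 − 2·19 = 114; supply price = 11 + 3·19 = 68.
ΔQ = 28.2 − 19 = 9.2; wedge = 114 − 68 = 46.
Welfare loss = ½ × 9.2 × 46 = 211.60.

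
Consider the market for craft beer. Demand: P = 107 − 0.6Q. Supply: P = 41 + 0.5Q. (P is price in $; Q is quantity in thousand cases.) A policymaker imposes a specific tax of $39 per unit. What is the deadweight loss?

$691.36 thousand

Competitive equilibrium: 107 − 0.6Q = 41 + 0.5Q → Q* = 60, P* = 71.
With the tax, the buyer price exceeds the seller price by 39: (107 − 0.6Q) − (41 + 0.5Q) = 39 → Q' = 24.5455.
ΔQ = 60 − 24.5455 = 35.4545; the wedge equals the tax, 39.
DWL = ½ × 35.4545 × 39 = $691.36 thousand.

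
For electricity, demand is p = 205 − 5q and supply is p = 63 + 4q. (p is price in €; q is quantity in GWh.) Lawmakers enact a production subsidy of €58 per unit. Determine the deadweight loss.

€186.89

Competitive equilibrium: 205 − 5q = 63 + 4q → q* = 15.7778, p* = 126.1111.
The subsidy lowers effective supply by 58: p = 5 + 4q.
New quantity: 205 − 5q = 5 + 4q → q' = 22.2222.
Overproduction Δq = 22.2222 − 15.7778 = 6.4444; wedge = subsidy = 58.
Deadweight loss = ½ × 6.4444 × 58 = €186.89.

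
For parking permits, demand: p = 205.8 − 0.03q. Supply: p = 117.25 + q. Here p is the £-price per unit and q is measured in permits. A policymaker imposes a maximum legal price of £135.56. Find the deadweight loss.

Competitive equilibrium: 205.8 − 0.03q = 117.25 + q → q* = 85.9709, p* = 203.2209.
At the ceiling p = 135.56, quantity supplied = (135.56 − 117.25)/1 = 18.31.
Willingness to pay at q' = 18.31: 205.8 − 0.03·18.31 = 205.2507.
Δq = 85.9709 − 18.31 = 67.6609; wedge = 205.2507 − 135.56 = 69.6907.
Welfare loss = ½ × 67.6609 × 69.6907 = £2357.67.

£2357.67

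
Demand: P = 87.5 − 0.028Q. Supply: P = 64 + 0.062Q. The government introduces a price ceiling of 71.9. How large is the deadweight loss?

Competitive equilibrium: 87.5 − 0.028Q = 64 + 0.062Q → Q* = 261.1111, P* = 80.1889.
At the ceiling P = 71.9, quantity supplied = (71.9 − 64)/0.062 = 127.4194.
Willingness to pay at Q' = 127.4194: 87.5 − 0.028·127.4194 = 83.9323.
ΔQ = 261.1111 − 127.4194 = 133.6917; wedge = 83.9323 − 71.9 = 12.0323.
Deadweight loss = ½ × 133.6917 × 12.0323 = 804.31.

804.31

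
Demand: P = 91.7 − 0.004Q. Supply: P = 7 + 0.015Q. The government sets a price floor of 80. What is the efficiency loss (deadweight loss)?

22322.78

Competitive equilibrium: 91.7 − 0.004Q = 7 + 0.015Q → Q* = 4457.8947, P* = 73.8684.
At the floor P = 80, quantity demanded = (91.7 − 80)/0.004 = 2925.
Sellers' marginal cost at Q' = 2925: 7 + 0.015·2925 = 50.875.
ΔQ = 4457.8947 − 2925 = 1532.8947; wedge = 80 − 50.875 = 29.125.
DWL = ½ × 1532.8947 × 29.125 = 22322.78.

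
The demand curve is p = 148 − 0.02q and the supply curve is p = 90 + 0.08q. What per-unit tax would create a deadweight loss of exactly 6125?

Competitive equilibrium: 148 − 0.02q = 90 + 0.08q → q* = 580, p* = 136.4.
A tax t gives Δq = t/0.1 and wedge t, so DWL = t²/0.2.
t²/0.2 = 6125 → t² = 1225 → t = 35.

35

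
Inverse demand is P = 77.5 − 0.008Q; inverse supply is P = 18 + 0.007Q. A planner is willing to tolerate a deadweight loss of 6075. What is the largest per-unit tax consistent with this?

Competitive equilibrium: 77.5 − 0.008Q = 18 + 0.007Q → Q* = 3966.6667, P* = 45.7667.
A tax t gives ΔQ = t/0.015 and wedge t, so DWL = t²/0.03.
t²/0.03 = 6075 → t² = 182.25 → t = 13.5.

13.5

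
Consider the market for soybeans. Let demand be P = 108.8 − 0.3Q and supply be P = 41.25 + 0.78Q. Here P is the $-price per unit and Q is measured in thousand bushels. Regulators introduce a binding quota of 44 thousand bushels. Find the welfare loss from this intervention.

$185.74 thousand

Competitive equilibrium: 108.8 − 0.3Q = 41.25 + 0.78Q → Q* = 62.5463, P* = 90.0361.
At Q = 44: demand price = 108.8 − 0.3·44 = 95.6; supply price = 41.25 + 0.78·44 = 75.57.
ΔQ = 62.5463 − 44 = 18.5463; wedge = 95.6 − 75.57 = 20.03.
Deadweight loss = ½ × 18.5463 × 20.03 = $185.74 thousand.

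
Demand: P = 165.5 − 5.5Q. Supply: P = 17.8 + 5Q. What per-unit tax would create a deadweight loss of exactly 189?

Competitive equilibrium: 165.5 − 5.5Q = 17.8 + 5Q → Q* = 14.0667, P* = 88.1333.
A tax t gives ΔQ = t/10.5 and wedge t, so DWL = t²/21.
t²/21 = 189 → t² = 3969 → t = 63.

63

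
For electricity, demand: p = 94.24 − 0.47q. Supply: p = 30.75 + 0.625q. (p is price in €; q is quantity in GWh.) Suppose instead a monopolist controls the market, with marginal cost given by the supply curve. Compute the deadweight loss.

€166.01

Competitive equilibrium: 94.24 − 0.47q = 30.75 + 0.625q → q* = 57.9817, p* = 66.9886.
Marginal revenue: MR = 94.24 − 0.94q. Set MR = MC: 94.24 − 0.94q = 30.75 + 0.625q → q_m = 40.5687.
Price p_m = 94.24 − 0.47·40.5687 = 75.1727; MC(q_m) = 30.75 + 0.625·40.5687 = 56.1054.
Competitive q* = 57.9817, so Δq = 17.413; wedge = 75.1727 − 56.1054 = 19.0673.
The triangle = ½ × 17.413 × 19.0673 = €166.01.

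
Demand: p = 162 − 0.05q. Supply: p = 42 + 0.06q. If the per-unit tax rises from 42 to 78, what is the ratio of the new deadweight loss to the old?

3.449

Competitive equilibrium: 162 − 0.05q = 42 + 0.06q → q* = 1090.9091, p* = 107.4545.
For a per-unit tax t: Δq = t/0.11, so DWL = ½·t·(t/0.11) = t²/0.22.
At t = 42: DWL = 8018.182. At t = 78: DWL = 27654.545.
Ratio = (78/42)² = 3.449.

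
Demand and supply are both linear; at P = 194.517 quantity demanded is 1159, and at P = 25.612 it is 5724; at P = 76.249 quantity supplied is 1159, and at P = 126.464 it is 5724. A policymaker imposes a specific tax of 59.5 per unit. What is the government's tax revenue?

Demand slope = (25.612 − 194.517)/(5724 − 1159) = −0.037, so P = 237.4 − 0.037Q.
Supply slope = (126.464 − 76.249)/(5724 − 1159) = 0.011, so P = 63.5 + 0.011Q.
Competitive equilibrium: 237.4 − 0.037Q = 63.5 + 0.011Q → Q* = 3622.9167, P* = 103.3521.
With the tax, the buyer price exceeds the seller price by 59.5: (237.4 − 0.037Q) − (63.5 + 0.011Q) = 59.5 → Q' = 2383.3333.
Tax revenue = 59.5 × 2383.3333 = 141808.33.

141808.33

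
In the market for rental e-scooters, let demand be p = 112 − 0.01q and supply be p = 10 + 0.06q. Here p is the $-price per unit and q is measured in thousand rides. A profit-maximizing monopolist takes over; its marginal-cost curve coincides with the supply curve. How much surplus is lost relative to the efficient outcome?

Competitive equilibrium: 112 − 0.01q = 10 + 0.06q → q* = 1457.1429, p* = 97.4286.
Marginal revenue: MR = 112 − 0.02q. Set MR = MC: 112 − 0.02q = 10 + 0.06q → q_m = 1275.
Price p_m = 112 − 0.01·1275 = 99.25; MC(q_m) = 10 + 0.06·1275 = 86.5.
Competitive q* = 1457.1429, so Δq = 182.1429; wedge = 99.25 − 86.5 = 12.75.
The triangle = ½ × 182.1429 × 12.75 = $1161.16 thousand.

$1161.16 thousand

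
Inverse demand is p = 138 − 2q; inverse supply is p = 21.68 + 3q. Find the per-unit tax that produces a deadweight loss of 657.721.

Competitive equilibrium: 138 − 2q = 21.68 + 3q → q* = 23.264, p* = 91.472.
A tax t gives Δq = t/5 and wedge t, so DWL = t²/10.
t²/10 = 657.721 → t² = 6577.21 → t = 81.1.

81.1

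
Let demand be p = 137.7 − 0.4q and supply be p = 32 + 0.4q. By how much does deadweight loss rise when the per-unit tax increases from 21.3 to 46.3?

Competitive equilibrium: 137.7 − 0.4q = 32 + 0.4q → q* = 132.125, p* = 84.85.
For a per-unit tax t: Δq = t/0.8, so DWL = ½·t·(t/0.8) = t²/1.6.
At t = 21.3: DWL = 283.556. At t = 46.3: DWL = 1339.806.
Increase = 1339.806 − 283.556 = 1056.25.

1056.25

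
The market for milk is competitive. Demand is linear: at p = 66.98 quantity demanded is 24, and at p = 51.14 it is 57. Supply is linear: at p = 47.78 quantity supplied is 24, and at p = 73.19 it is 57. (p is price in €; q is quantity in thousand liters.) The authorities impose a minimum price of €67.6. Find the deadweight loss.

€173.30 thousand

Demand slope = (51.14 − 66.98)/(57 − 24) = −0.48, so p = 78.5 − 0.48q.
Supply slope = (73.19 − 47.78)/(57 − 24) = 0.77, so p = 29.3 + 0.77q.
Competitive equilibrium: 78.5 − 0.48q = 29.3 + 0.77q → q* = 39.36, p* = 59.6072.
At the floor p = 67.6, quantity demanded = (78.5 − 67.6)/0.48 = 22.7083.
Sellers' marginal cost at q' = 22.7083: 29.3 + 0.77·22.7083 = 46.7854.
Δq = 39.36 − 22.7083 = 16.6517; wedge = 67.6 − 46.7854 = 20.8146.
Deadweight loss = ½ × 16.6517 × 20.8146 = €173.30 thousand.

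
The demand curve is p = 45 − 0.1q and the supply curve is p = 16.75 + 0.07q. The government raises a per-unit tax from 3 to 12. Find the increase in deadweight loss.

Competitive equilibrium: 45 − 0.1q = 16.75 + 0.07q → q* = 166.1765, p* = 28.3824.
For a per-unit tax t: Δq = t/0.17, so DWL = ½·t·(t/0.17) = t²/0.34.
At t = 3: DWL = 26.471. At t = 12: DWL = 423.529.
Increase = 423.529 − 26.471 = 397.06.

397.06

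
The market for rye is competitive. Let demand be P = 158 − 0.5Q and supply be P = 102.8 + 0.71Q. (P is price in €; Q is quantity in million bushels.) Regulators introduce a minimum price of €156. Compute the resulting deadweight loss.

€1047.99 million

Competitive equilibrium: 158 − 0.5Q = 102.8 + 0.71Q → Q* = 45.6198, P* = 135.1901.
At the floor P = 156, quantity demanded = (158 − 156)/0.5 = 4.
Sellers' marginal cost at Q' = 4: 102.8 + 0.71·4 = 105.64.
ΔQ = 45.6198 − 4 = 41.6198; wedge = 156 − 105.64 = 50.36.
DWL = ½ × 41.6198 × 50.36 = €1047.99 million.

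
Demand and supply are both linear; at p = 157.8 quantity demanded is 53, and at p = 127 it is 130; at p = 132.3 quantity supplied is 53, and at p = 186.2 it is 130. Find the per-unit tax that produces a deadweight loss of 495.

Demand slope = (127 − 157.8)/(130 − 53) = −0.4, so p = 179 − 0.4q.
Supply slope = (186.2 − 132.3)/(130 − 53) = 0.7, so p = 95.2 + 0.7q.
Competitive equilibrium: 179 − 0.4q = 95.2 + 0.7q → q* = 76.1818, p* = 148.5273.
A tax t gives Δq = t/1.1 and wedge t, so DWL = t²/2.2.
t²/2.2 = 495 → t² = 1089 → t = 33.

33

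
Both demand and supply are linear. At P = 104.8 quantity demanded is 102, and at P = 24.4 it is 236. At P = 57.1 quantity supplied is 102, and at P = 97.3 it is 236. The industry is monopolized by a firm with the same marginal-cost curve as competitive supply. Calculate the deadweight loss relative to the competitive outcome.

Demand slope = (24.4 − 104.8)/(236 − 102) = −0.6, so P = 166 − 0.6Q.
Supply slope = (97.3 − 57.1)/(236 − 102) = 0.3, so P = 26.5 + 0.3Q.
Competitive equilibrium: 166 − 0.6Q = 26.5 + 0.3Q → Q* = 155, P* = 73.
Marginal revenue: MR = 166 − 1.2Q. Set MR = MC: 166 − 1.2Q = 26.5 + 0.3Q → Q_m = 93.
Price P_m = 166 − 0.6·93 = 110.2; MC(Q_m) = 26.5 + 0.3·93 = 54.4.
Competitive Q* = 155, so ΔQ = 62; wedge = 110.2 − 54.4 = 55.8.
DWL = ½ × 62 × 55.8 = 1729.80.

1729.80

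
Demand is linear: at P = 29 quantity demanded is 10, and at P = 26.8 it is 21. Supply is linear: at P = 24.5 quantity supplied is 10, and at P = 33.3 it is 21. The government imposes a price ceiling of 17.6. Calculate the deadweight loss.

86.13

Demand slope = (26.8 − 29)/(21 − 10) = −0.2, so P = 31 − 0.2Q.
Supply slope = (33.3 − 24.5)/(21 − 10) = 0.8, so P = 16.5 + 0.8Q.
Competitive equilibrium: 31 − 0.2Q = 16.5 + 0.8Q → Q* = 14.5, P* = 28.1.
At the ceiling P = 17.6, quantity supplied = (17.6 − 16.5)/0.8 = 1.375.
Willingness to pay at Q' = 1.375: 31 − 0.2·1.375 = 30.725.
ΔQ = 14.5 − 1.375 = 13.125; wedge = 30.725 − 17.6 = 13.125.
Welfare loss = ½ × 13.125 × 13.125 = 86.13.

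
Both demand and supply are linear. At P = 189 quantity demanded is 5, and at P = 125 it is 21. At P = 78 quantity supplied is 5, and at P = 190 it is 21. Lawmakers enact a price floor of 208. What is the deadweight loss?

Demand slope = (125 − 189)/(21 − 5) = −4, so P = 209 − 4Q.
Supply slope = (190 − 78)/(21 − 5) = 7, so P = 43 + 7Q.
Competitive equilibrium: 209 − 4Q = 43 + 7Q → Q* = 15.0909, P* = 148.6364.
At the floor P = 208, quantity demanded = (209 − 208)/4 = 0.25.
Sellers' marginal cost at Q' = 0.25: 43 + 7·0.25 = 44.75.
ΔQ = 15.0909 − 0.25 = 14.8409; wedge = 208 − 44.75 = 163.25.
Welfare loss = ½ × 14.8409 × 163.25 = 1211.39.

1211.39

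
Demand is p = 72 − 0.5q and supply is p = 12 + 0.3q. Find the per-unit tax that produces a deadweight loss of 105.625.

Competitive equilibrium: 72 − 0.5q = 12 + 0.3q → q* = 75, p* = 34.5.
A tax t gives Δq = t/0.8 and wedge t, so DWL = t²/1.6.
t²/1.6 = 105.625 → t² = 169 → t = 13.

13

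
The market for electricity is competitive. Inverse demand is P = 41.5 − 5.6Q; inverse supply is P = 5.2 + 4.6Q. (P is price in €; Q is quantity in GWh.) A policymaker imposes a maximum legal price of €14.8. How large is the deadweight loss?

€11.05

Competitive equilibrium: 41.5 − 5.6Q = 5.2 + 4.6Q → Q* = 3.5588, P* = 21.5706.
At the ceiling P = 14.8, quantity supplied = (14.8 − 5.2)/4.6 = 2.087.
Willingness to pay at Q' = 2.087: 41.5 − 5.6·2.087 = 29.8128.
ΔQ = 3.5588 − 2.087 = 1.4718; wedge = 29.8128 − 14.8 = 15.0128.
Deadweight loss = ½ × 1.4718 × 15.0128 = €11.05.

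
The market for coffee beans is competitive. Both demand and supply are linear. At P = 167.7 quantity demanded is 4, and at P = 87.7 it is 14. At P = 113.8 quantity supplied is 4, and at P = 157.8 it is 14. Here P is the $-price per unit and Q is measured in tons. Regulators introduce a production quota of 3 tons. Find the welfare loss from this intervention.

$177.25

Demand slope = (87.7 − 167.7)/(14 − 4) = −8, so P = 199.7 − 8Q.
Supply slope = (157.8 − 113.8)/(14 − 4) = 4.4, so P = 96.2 + 4.4Q.
Competitive equilibrium: 199.7 − 8Q = 96.2 + 4.4Q → Q* = 8.3468, P* = 132.9258.
At Q = 3: demand price = 199.7 − 8·3 = 175.7; supply price = 96.2 + 4.4·3 = 109.4.
ΔQ = 8.3468 − 3 = 5.3468; wedge = 175.7 − 109.4 = 66.3.
Deadweight loss = ½ × 5.3468 × 66.3 = $177.25.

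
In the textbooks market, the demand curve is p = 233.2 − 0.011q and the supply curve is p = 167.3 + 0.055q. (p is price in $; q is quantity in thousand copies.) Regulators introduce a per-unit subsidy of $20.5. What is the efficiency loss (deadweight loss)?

Competitive equilibrium: 233.2 − 0.011q = 167.3 + 0.055q → q* = 998.4848, p* = 222.2167.
The subsidy lowers effective supply by 20.5: p = 146.8 + 0.055q.
New quantity: 233.2 − 0.011q = 146.8 + 0.055q → q' = 1309.0909.
Overproduction Δq = 1309.0909 − 998.4848 = 310.6061; wedge = subsidy = 20.5.
Deadweight loss = ½ × 310.6061 × 20.5 = $3183.71 thousand.

$3183.71 thousand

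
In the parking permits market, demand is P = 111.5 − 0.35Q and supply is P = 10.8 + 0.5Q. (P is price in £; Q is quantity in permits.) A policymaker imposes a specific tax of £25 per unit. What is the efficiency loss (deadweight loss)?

£367.65

Competitive equilibrium: 111.5 − 0.35Q = 10.8 + 0.5Q → Q* = 118.4706, P* = 70.0353.
With the tax, the buyer price exceeds the seller price by 25: (111.5 − 0.35Q) − (10.8 + 0.5Q) = 25 → Q' = 89.0588.
ΔQ = 118.4706 − 89.0588 = 29.4118; the wedge equals the tax, 25.
Welfare loss = ½ × 29.4118 × 25 = £367.65.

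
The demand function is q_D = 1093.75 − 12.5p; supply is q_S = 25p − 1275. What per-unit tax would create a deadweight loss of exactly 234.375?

In inverse form: demand p = 87.5 − 0.08q, supply p = 51 + 0.04q.
Competitive equilibrium: 87.5 − 0.08q = 51 + 0.04q → q* = 304.1667, p* = 63.1667.
A tax t gives Δq = t/0.12 and wedge t, so DWL = t²/0.24.
t²/0.24 = 234.375 → t² = 56.25 → t = 7.5.

7.5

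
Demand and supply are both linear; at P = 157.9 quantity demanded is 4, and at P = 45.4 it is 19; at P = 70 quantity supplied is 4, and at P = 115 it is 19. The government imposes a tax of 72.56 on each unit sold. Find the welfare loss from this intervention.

250.71

Demand slope = (45.4 − 157.9)/(19 − 4) = −7.5, so P = 187.9 − 7.5Q.
Supply slope = (115 − 70)/(19 − 4) = 3, so P = 58 + 3Q.
Competitive equilibrium: 187.9 − 7.5Q = 58 + 3Q → Q* = 12.3714, P* = 95.1143.
With the tax, the buyer price exceeds the seller price by 72.56: (187.9 − 7.5Q) − (58 + 3Q) = 72.56 → Q' = 5.461.
ΔQ = 12.3714 − 5.461 = 6.9104; the wedge equals the tax, 72.56.
Deadweight loss = ½ × 6.9104 × 72.56 = 250.71.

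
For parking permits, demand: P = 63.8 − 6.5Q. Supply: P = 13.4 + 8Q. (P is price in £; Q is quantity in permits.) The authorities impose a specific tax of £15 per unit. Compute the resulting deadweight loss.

£7.76

Competitive equilibrium: 63.8 − 6.5Q = 13.4 + 8Q → Q* = 3.4759, P* = 41.2069.
With the tax, the buyer price exceeds the seller price by 15: (63.8 − 6.5Q) − (13.4 + 8Q) = 15 → Q' = 2.4414.
ΔQ = 3.4759 − 2.4414 = 1.0345; the wedge equals the tax, 15.
DWL = ½ × 1.0345 × 15 = £7.76.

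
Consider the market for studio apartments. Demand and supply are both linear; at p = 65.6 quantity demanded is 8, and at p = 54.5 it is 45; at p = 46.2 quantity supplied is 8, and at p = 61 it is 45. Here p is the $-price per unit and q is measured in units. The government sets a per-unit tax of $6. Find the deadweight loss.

Demand slope = (54.5 − 65.6)/(45 − 8) = −0.3, so p = 68 − 0.3q.
Supply slope = (61 − 46.2)/(45 − 8) = 0.4, so p = 43 + 0.4q.
Competitive equilibrium: 68 − 0.3q = 43 + 0.4q → q* = 35.7143, p* = 57.2857.
With the tax, the buyer price exceeds the seller price by 6: (68 − 0.3q) − (43 + 0.4q) = 6 → q' = 27.1429.
Δq = 35.7143 − 27.1429 = 8.5714; the wedge equals the tax, 6.
Welfare loss = ½ × 8.5714 × 6 = $25.71.

$25.71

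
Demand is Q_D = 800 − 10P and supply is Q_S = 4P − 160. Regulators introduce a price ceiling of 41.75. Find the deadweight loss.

2014.29

In inverse form: demand P = 80 − 0.1Q, supply P = 40 + 0.25Q.
Competitive equilibrium: 80 − 0.1Q = 40 + 0.25Q → Q* = 114.2857, P* = 68.5714.
At the ceiling P = 41.75, quantity supplied = (41.75 − 40)/0.25 = 7.
Willingness to pay at Q' = 7: 80 − 0.1·7 = 79.3.
ΔQ = 114.2857 − 7 = 107.2857; wedge = 79.3 − 41.75 = 37.55.
The triangle = ½ × 107.2857 × 37.55 = 2014.29.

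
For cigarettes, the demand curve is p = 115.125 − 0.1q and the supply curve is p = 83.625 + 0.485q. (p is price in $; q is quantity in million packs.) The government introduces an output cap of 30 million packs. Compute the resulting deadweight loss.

Competitive equilibrium: 115.125 − 0.1q = 83.625 + 0.485q → q* = 53.8462, p* = 109.7404.
At q = 30: demand price = 115.125 − 0.1·30 = 112.125; supply price = 83.625 + 0.485·30 = 98.175.
Δq = 53.8462 − 30 = 23.8462; wedge = 112.125 − 98.175 = 13.95.
The triangle = ½ × 23.8462 × 13.95 = $166.33 million.

$166.33 million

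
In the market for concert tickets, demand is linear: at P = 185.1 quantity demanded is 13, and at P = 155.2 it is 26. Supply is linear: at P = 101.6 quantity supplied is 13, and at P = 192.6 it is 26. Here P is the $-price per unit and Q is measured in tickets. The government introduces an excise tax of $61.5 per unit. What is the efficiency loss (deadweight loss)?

$203.35

Demand slope = (155.2 − 185.1)/(26 − 13) = −2.3, so P = 215 − 2.3Q.
Supply slope = (192.6 − 101.6)/(26 − 13) = 7, so P = 10.6 + 7Q.
Competitive equilibrium: 215 − 2.3Q = 10.6 + 7Q → Q* = 21.9785, P* = 164.4495.
With the tax, the buyer price exceeds the seller price by 61.5: (215 − 2.3Q) − (10.6 + 7Q) = 61.5 → Q' = 15.3656.
ΔQ = 21.9785 − 15.3656 = 6.6129; the wedge equals the tax, 61.5.
The triangle = ½ × 6.6129 × 61.5 = $203.35.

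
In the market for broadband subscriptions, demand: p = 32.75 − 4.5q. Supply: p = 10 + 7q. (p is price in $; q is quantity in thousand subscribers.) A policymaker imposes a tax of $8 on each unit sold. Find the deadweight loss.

$2.78 thousand

Competitive equilibrium: 32.75 − 4.5q = 10 + 7q → q* = 1.9783, p* = 23.8478.
With the tax, the buyer price exceeds the seller price by 8: (32.75 − 4.5q) − (10 + 7q) = 8 → q' = 1.2826.
Δq = 1.9783 − 1.2826 = 0.6957; the wedge equals the tax, 8.
Deadweight loss = ½ × 0.6957 × 8 = $2.78 thousand.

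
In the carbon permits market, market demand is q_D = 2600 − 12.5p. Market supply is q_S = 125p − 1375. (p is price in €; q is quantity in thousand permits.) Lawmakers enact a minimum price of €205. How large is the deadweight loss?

In inverse form: demand p = 208 − 0.08q, supply p = 11 + 0.008q.
Competitive equilibrium: 208 − 0.08q = 11 + 0.008q → q* = 2238.6364, p* = 28.9091.
At the floor p = 205, quantity demanded = (208 − 205)/0.08 = 37.5.
Sellers' marginal cost at q' = 37.5: 11 + 0.008·37.5 = 11.3.
Δq = 2238.6364 − 37.5 = 2201.1364; wedge = 205 − 11.3 = 193.7.
Deadweight loss = ½ × 2201.1364 × 193.7 = €213180.06 thousand.

€213180.06 thousand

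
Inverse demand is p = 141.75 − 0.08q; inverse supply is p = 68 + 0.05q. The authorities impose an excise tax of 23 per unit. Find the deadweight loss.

Competitive equilibrium: 141.75 − 0.08q = 68 + 0.05q → q* = 567.3077, p* = 96.3654.
With the tax, the buyer price exceeds the seller price by 23: (141.75 − 0.08q) − (68 + 0.05q) = 23 → q' = 390.3846.
Δq = 567.3077 − 390.3846 = 176.9231; the wedge equals the tax, 23.
Deadweight loss = ½ × 176.9231 × 23 = 2034.62.

2034.62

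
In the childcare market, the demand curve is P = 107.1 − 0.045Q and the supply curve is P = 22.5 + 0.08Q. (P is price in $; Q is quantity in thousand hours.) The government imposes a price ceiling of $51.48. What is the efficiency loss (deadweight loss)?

Competitive equilibrium: 107.1 − 0.045Q = 22.5 + 0.08Q → Q* = 676.8, P* = 76.644.
At the ceiling P = 51.48, quantity supplied = (51.48 − 22.5)/0.08 = 362.25.
Willingness to pay at Q' = 362.25: 107.1 − 0.045·362.25 = 90.7988.
ΔQ = 676.8 − 362.25 = 314.55; wedge = 90.7988 − 51.48 = 39.3188.
DWL = ½ × 314.55 × 39.3188 = $6183.86 thousand.

$6183.86 thousand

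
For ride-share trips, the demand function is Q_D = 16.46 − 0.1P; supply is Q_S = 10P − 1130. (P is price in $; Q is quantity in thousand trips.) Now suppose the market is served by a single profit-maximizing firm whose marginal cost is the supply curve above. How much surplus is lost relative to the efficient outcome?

$32.63 thousand

In inverse form: demand P = 164.6 − 10Q, supply P = 113 + 0.1Q.
Competitive equilibrium: 164.6 − 10Q = 113 + 0.1Q → Q* = 5.10891, P* = 113.51089.
Marginal revenue: MR = 164.6 − 20Q. Set MR = MC: 164.6 − 20Q = 113 + 0.1Q → Q_m = 2.56716.
Price P_m = 164.6 − 10·2.56716 = 138.9284; MC(Q_m) = 113 + 0.1·2.56716 = 113.25672.
Competitive Q* = 5.10891, so ΔQ = 2.54175; wedge = 138.9284 − 113.25672 = 25.67168.
Welfare loss = ½ × 2.54175 × 25.67168 = $32.63 thousand.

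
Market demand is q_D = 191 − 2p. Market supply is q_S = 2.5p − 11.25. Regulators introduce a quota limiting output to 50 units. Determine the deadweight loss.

In inverse form: demand p = 95.5 − 0.5q, supply p = 4.5 + 0.4q.
Competitive equilibrium: 95.5 − 0.5q = 4.5 + 0.4q → q* = 101.1111, p* = 44.9444.
At q = 50: demand price = 95.5 − 0.5·50 = 70.5; supply price = 4.5 + 0.4·50 = 24.5.
Δq = 101.1111 − 50 = 51.1111; wedge = 70.5 − 24.5 = 46.
Deadweight loss = ½ × 51.1111 × 46 = 1175.56.

1175.56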